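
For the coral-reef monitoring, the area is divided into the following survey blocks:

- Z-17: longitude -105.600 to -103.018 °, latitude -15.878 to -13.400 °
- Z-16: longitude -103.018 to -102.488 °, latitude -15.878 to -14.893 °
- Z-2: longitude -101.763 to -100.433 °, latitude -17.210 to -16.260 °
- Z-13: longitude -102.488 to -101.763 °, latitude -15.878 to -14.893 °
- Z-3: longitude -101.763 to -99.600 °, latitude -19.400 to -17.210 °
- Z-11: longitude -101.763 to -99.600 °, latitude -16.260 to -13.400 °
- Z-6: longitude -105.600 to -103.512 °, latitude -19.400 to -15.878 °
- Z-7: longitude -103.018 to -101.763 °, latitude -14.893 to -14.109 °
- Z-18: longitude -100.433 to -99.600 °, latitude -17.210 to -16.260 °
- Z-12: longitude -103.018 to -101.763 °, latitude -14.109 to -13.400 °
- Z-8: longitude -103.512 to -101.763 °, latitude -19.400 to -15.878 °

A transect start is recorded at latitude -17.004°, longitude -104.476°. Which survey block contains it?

Z-6

The point has longitude = -104.476 and latitude = -17.004.
Only Z-6 satisfies -105.600 ≤ longitude ≤ -103.512 and -19.400 ≤ latitude ≤ -15.878.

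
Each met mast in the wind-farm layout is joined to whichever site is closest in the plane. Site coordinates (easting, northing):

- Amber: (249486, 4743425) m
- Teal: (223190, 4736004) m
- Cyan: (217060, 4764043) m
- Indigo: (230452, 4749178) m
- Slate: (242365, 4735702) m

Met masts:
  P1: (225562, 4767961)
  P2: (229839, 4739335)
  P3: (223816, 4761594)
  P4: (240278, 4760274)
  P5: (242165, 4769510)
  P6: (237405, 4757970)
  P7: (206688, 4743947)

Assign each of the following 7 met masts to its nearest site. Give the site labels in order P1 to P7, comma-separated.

P1 → Cyan (d²=87634728.00)
P2 → Teal (d²=55304762.00)
P3 → Cyan (d²=51641137.00)
P4 → Indigo (d²=219671492.00)
P5 → Indigo (d²=550584593.00)
P6 → Indigo (d²=125643473.00)
P7 → Teal (d²=335407253.00)

Cyan, Teal, Cyan, Indigo, Indigo, Indigo, Teal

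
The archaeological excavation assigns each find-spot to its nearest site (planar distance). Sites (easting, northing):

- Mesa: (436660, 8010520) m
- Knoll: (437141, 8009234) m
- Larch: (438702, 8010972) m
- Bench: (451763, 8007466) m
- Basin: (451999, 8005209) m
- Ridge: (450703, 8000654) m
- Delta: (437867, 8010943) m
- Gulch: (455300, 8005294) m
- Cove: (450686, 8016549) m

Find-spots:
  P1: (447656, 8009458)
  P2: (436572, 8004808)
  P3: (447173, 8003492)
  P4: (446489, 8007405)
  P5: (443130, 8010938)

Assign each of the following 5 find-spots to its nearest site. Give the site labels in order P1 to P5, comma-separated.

P1 → Bench (d²=20835513.00)
P2 → Knoll (d²=19913237.00)
P3 → Ridge (d²=20515144.00)
P4 → Bench (d²=27818797.00)
P5 → Larch (d²=19608340.00)

Bench, Knoll, Ridge, Bench, Larch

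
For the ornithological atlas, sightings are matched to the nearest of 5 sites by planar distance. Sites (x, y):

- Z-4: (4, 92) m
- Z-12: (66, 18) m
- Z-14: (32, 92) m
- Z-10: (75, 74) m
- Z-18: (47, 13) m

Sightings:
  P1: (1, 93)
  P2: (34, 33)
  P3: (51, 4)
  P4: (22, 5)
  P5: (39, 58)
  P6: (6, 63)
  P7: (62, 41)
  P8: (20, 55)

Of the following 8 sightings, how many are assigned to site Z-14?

2

P1 → Z-4
P2 → Z-18
P3 → Z-18
P4 → Z-18
P5 → Z-14
P6 → Z-4
P7 → Z-12
P8 → Z-14
2 of the 8 go to Z-14.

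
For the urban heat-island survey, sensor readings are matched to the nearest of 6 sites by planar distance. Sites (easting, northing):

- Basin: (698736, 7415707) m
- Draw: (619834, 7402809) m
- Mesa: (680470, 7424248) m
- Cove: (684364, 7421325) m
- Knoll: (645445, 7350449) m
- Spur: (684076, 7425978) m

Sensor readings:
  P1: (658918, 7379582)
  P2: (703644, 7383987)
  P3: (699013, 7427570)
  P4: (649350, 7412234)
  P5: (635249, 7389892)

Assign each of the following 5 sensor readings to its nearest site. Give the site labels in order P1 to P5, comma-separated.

P1 → Knoll (d²=1030253418.00)
P2 → Basin (d²=1030246864.00)
P3 → Basin (d²=140807498.00)
P4 → Draw (d²=960024881.00)
P5 → Draw (d²=404471114.00)

Knoll, Basin, Basin, Draw, Draw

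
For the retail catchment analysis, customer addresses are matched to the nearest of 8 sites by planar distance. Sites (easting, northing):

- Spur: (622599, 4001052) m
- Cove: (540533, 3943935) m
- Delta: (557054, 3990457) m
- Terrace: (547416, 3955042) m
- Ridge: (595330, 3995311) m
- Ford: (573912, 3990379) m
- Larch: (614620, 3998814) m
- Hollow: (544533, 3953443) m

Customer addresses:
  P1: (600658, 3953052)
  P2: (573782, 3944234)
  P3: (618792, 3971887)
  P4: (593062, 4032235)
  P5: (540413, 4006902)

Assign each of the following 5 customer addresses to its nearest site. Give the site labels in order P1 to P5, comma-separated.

P1 → Ridge (d²=1814210665.00)
P2 → Terrace (d²=811978820.00)
P3 → Larch (d²=742468913.00)
P4 → Ridge (d²=1368525600.00)
P5 → Delta (d²=547360906.00)

Ridge, Terrace, Larch, Ridge, Delta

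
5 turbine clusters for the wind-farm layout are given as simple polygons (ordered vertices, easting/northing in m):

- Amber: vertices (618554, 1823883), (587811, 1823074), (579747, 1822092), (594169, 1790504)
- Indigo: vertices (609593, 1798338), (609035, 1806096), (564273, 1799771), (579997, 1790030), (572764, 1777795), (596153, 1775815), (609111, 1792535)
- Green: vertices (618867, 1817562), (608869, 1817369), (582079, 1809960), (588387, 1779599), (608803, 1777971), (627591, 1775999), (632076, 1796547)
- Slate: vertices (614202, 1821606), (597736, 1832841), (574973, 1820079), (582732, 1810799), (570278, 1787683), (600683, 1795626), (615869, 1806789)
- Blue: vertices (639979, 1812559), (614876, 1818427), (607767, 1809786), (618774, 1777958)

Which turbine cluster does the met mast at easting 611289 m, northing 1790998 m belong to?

Cast a ray rightward from (611289, 1790998). For each polygon, the edges (by vertex number in listed order) whose endpoints lie on opposite sides of northing = 1790998, where each meets that height, and whether that is right or left of the point:
Amber: 3–4 at easting≈593943.5 (left), 4–1 at easting≈594529.9 (left) → 0 crossings.
Indigo: 3–4 at easting≈578434.4 (left), 6–7 at easting≈607919.8 (left) → 0 crossings.
Green: 3–4 at easting≈586018.7 (left), 6–7 at easting≈630864.8 (right) → 1 crossing.
Slate: 4–5 at easting≈572064.0 (left), 5–6 at easting≈582967.5 (left) → 0 crossings.
Blue: 3–4 at easting≈614264.4 (right), 4–1 at easting≈626765.5 (right) → 2 crossings.
Only Green has an odd count, so the point is inside Green.

Green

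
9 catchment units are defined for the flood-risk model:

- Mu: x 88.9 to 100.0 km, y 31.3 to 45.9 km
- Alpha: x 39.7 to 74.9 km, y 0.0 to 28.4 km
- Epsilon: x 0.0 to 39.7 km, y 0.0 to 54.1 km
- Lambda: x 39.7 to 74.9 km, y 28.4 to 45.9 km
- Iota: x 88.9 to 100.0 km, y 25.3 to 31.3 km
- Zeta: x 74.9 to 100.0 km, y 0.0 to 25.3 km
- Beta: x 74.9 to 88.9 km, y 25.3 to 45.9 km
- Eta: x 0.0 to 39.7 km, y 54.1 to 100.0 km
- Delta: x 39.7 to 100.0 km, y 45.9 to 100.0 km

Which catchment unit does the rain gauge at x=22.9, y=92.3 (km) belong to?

The point has x = 22.9 and y = 92.3.
Only Eta satisfies 0.0 ≤ x ≤ 39.7 and 54.1 ≤ y ≤ 100.0.

Eta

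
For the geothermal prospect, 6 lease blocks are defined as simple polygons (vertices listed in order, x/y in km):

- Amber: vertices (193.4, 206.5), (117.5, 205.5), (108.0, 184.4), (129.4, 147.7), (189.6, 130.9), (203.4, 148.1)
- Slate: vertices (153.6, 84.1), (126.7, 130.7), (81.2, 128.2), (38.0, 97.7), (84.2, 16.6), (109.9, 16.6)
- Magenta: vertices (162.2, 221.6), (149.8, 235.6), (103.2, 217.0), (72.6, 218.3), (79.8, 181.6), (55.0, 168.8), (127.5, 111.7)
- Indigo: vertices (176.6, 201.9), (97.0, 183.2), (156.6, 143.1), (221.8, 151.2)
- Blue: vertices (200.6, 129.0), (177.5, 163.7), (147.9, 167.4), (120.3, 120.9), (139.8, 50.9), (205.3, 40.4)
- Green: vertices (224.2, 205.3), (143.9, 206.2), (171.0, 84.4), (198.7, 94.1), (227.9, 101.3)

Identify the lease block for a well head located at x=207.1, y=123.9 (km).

Cast a ray rightward from (207.1, 123.9). For each polygon, the edges (by vertex number in listed order) whose endpoints lie on opposite sides of y = 123.9, where each meets that height, and whether that is right or left of the point:
Amber: no edge straddles that height → 0 crossings.
Slate: 1–2 at x≈130.63 (left), 3–4 at x≈75.11 (left) → 0 crossings.
Magenta: 6–7 at x≈112.01 (left), 7–1 at x≈131.35 (left) → 0 crossings.
Indigo: no edge straddles that height → 0 crossings.
Blue: 3–4 at x≈122.08 (left), 6–1 at x≈200.87 (left) → 0 crossings.
Green: 2–3 at x≈162.21 (left), 5–1 at x≈227.10 (right) → 1 crossing.
Only Green has an odd count, so the point is inside Green.

Green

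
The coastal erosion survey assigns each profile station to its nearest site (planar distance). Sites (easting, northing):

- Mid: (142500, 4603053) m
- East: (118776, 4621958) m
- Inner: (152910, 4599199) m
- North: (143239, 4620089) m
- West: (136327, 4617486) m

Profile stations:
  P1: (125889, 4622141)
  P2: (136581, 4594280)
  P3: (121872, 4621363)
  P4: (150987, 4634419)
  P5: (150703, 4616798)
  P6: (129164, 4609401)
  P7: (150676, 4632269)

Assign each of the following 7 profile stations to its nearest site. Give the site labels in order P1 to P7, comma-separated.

P1 → East (d²=50628258.00)
P2 → Mid (d²=112000090.00)
P3 → East (d²=9939241.00)
P4 → North (d²=265380404.00)
P5 → North (d²=66541977.00)
P6 → West (d²=116675794.00)
P7 → North (d²=203661369.00)

East, Mid, East, North, North, West, North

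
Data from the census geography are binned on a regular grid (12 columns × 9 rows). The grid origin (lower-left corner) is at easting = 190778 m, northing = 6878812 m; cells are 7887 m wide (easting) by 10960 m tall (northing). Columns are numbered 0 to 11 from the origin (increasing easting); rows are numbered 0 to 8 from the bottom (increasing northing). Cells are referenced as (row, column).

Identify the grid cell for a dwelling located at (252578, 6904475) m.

(2, 7)

Column index: ⌊(252578 − 190778) / 7887⌋ = ⌊7.836⌋ = 7
Row offset from origin: ⌊(6904475 − 6878812) / 10960⌋ = ⌊2.342⌋ = 2 → row 2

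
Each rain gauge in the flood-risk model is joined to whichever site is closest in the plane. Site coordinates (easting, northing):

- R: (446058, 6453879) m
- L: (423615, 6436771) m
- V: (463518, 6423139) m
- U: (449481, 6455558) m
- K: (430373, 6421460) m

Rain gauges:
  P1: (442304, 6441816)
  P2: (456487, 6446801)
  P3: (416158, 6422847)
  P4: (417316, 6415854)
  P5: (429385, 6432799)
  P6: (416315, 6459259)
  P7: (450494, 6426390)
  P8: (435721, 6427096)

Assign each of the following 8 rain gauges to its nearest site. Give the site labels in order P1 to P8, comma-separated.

R, U, K, K, L, L, V, K

P1 → R (d²=159608485.00)
P2 → U (d²=125769085.00)
P3 → K (d²=203989994.00)
P4 → K (d²=201912485.00)
P5 → L (d²=49069684.00)
P6 → L (d²=559000144.00)
P7 → V (d²=180193577.00)
P8 → K (d²=60365600.00)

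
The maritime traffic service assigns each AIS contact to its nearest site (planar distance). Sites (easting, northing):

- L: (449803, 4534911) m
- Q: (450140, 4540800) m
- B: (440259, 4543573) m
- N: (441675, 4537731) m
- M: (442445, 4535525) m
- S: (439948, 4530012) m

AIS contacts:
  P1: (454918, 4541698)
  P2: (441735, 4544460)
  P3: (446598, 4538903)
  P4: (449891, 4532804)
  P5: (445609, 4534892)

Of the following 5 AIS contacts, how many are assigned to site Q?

P1 → Q
P2 → B
P3 → Q
P4 → L
P5 → M
2 of the 5 go to Q.

2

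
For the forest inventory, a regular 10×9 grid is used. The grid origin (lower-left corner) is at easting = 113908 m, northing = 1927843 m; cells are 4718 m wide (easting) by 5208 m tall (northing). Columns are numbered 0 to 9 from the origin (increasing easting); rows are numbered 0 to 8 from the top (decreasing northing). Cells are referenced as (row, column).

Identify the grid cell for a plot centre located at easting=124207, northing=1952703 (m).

(4, 2)

Column index: ⌊(124207 − 113908) / 4718⌋ = ⌊2.183⌋ = 2
Row offset from origin: ⌊(1952703 − 1927843) / 5208⌋ = ⌊4.773⌋ = 4 → row 4 (counted from top)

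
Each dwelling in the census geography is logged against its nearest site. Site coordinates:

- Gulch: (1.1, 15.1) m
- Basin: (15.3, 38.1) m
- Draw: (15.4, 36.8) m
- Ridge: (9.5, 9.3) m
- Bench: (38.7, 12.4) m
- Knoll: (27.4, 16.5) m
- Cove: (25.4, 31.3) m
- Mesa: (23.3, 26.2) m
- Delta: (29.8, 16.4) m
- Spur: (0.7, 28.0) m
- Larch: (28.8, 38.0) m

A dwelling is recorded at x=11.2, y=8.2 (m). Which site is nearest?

Ridge

Squared distances to each site:
Gulch: 149.620; Basin: 910.820; Draw: 835.600; Ridge: 4.100; Bench: 773.890; Knoll: 331.330; Cove: 735.250; Mesa: 470.410; Delta: 413.200; Spur: 502.290; Larch: 1197.800.
Minimum at Ridge.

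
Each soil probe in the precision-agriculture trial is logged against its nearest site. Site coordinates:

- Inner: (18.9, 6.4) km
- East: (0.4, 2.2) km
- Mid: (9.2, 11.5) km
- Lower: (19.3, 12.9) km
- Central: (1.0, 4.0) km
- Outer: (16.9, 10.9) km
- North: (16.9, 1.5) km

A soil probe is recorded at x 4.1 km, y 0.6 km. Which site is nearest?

East

Squared distances to each site:
Inner: 252.680; East: 16.250; Mid: 144.820; Lower: 382.330; Central: 21.170; Outer: 269.930; North: 164.650.
Minimum at East.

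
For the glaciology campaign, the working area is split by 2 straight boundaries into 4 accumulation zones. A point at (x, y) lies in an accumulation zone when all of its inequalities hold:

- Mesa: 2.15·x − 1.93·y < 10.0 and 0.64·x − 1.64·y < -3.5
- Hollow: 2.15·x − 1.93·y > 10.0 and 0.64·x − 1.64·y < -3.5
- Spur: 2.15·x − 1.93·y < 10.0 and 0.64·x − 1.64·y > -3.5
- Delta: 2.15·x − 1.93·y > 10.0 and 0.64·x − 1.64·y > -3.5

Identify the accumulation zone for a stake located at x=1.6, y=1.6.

Spur

2.15·1.6 − 1.93·1.6 = 0.352, which is < 10.0
0.64·1.6 − 1.64·1.6 = -1.600, which is > -3.5
This sign pattern matches Spur.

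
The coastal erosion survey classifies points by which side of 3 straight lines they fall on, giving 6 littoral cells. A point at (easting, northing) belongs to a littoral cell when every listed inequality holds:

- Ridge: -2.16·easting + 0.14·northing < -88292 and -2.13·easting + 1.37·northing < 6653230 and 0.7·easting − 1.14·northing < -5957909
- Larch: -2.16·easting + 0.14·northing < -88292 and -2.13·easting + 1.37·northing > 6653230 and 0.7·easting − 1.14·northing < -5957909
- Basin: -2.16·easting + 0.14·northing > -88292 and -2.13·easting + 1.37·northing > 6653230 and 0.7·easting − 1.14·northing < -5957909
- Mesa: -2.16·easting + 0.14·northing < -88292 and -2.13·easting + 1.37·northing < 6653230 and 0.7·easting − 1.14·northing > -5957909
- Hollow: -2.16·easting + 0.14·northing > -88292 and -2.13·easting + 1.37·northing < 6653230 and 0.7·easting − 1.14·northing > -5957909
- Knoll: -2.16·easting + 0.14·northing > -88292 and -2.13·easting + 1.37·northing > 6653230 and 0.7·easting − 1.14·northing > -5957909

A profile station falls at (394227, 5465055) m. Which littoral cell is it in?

Hollow

-2.16·394227 + 0.14·5465055 = -86422.620, which is > -88292
-2.13·394227 + 1.37·5465055 = 6647421.840, which is < 6653230
0.7·394227 − 1.14·5465055 = -5954203.800, which is > -5957909
This sign pattern matches Hollow.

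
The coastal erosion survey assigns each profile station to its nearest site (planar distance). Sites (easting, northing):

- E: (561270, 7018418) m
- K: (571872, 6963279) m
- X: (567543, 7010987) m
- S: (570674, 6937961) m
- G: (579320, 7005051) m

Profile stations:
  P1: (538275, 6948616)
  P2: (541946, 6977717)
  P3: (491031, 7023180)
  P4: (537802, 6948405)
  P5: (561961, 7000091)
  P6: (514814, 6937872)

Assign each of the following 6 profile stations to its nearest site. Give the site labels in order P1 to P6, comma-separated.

S, K, E, S, X, S

P1 → S (d²=1163224226.00)
P2 → K (d²=1104021320.00)
P3 → E (d²=4956193765.00)
P4 → S (d²=1189645520.00)
P5 → X (d²=149881540.00)
P6 → S (d²=3120347521.00)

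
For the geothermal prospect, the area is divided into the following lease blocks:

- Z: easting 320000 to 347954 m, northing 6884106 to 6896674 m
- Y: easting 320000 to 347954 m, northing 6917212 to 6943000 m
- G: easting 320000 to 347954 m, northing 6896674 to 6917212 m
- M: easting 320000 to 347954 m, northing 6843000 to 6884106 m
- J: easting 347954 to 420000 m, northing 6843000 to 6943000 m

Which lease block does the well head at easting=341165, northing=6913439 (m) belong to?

G

The point has easting = 341165 and northing = 6913439.
Only G satisfies 320000 ≤ easting ≤ 347954 and 6896674 ≤ northing ≤ 6917212.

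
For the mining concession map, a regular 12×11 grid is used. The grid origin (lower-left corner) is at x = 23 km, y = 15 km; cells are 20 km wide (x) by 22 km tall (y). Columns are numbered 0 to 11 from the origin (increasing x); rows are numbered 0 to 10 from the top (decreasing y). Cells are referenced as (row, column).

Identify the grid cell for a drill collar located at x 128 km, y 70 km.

Column index: ⌊(128 − 23) / 20⌋ = ⌊5.250⌋ = 5
Row offset from origin: ⌊(70 − 15) / 22⌋ = ⌊2.500⌋ = 2 → row 8 (counted from top)

(8, 5)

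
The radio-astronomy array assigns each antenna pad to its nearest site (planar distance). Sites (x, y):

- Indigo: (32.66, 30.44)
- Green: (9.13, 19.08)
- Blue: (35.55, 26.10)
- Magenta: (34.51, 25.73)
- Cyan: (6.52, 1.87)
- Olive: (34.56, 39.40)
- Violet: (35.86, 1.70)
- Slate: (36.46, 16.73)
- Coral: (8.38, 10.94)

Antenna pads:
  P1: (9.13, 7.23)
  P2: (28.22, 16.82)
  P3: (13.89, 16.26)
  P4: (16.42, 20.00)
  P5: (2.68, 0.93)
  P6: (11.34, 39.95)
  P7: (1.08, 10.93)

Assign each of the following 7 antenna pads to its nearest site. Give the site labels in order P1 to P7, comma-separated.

Coral, Slate, Green, Green, Cyan, Green, Coral

P1 → Coral (d²=14.33)
P2 → Slate (d²=67.91)
P3 → Green (d²=30.61)
P4 → Green (d²=53.99)
P5 → Cyan (d²=15.63)
P6 → Green (d²=440.44)
P7 → Coral (d²=53.29)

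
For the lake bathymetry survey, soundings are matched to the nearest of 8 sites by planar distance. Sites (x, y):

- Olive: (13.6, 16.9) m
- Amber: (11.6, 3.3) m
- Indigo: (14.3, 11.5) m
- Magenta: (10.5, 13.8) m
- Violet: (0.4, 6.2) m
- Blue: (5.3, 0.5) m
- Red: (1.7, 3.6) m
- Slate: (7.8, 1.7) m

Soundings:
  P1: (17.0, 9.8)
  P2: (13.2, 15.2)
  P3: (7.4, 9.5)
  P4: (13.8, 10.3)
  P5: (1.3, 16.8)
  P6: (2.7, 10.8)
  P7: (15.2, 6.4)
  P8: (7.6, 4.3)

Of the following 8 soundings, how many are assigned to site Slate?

P1 → Indigo
P2 → Olive
P3 → Magenta
P4 → Indigo
P5 → Magenta
P6 → Violet
P7 → Amber
P8 → Slate
1 of the 8 goes to Slate.

1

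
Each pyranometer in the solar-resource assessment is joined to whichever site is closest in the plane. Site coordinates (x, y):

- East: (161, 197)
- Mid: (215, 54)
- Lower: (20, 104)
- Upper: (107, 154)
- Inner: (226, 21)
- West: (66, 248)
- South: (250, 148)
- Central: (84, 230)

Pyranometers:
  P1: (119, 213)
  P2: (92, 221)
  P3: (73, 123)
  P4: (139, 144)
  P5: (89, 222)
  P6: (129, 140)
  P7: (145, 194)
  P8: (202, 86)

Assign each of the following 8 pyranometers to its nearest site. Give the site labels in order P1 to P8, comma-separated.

Central, Central, Upper, Upper, Central, Upper, East, Mid

P1 → Central (d²=1514.00)
P2 → Central (d²=145.00)
P3 → Upper (d²=2117.00)
P4 → Upper (d²=1124.00)
P5 → Central (d²=89.00)
P6 → Upper (d²=680.00)
P7 → East (d²=265.00)
P8 → Mid (d²=1193.00)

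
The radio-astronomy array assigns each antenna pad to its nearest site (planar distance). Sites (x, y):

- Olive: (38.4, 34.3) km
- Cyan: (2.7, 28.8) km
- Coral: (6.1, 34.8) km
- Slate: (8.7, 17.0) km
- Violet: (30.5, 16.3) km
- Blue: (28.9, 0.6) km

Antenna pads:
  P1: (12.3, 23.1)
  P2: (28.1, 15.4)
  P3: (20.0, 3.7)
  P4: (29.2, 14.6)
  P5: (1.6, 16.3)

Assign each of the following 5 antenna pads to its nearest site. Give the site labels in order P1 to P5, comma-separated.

P1 → Slate (d²=50.17)
P2 → Violet (d²=6.57)
P3 → Blue (d²=88.82)
P4 → Violet (d²=4.58)
P5 → Slate (d²=50.90)

Slate, Violet, Blue, Violet, Slate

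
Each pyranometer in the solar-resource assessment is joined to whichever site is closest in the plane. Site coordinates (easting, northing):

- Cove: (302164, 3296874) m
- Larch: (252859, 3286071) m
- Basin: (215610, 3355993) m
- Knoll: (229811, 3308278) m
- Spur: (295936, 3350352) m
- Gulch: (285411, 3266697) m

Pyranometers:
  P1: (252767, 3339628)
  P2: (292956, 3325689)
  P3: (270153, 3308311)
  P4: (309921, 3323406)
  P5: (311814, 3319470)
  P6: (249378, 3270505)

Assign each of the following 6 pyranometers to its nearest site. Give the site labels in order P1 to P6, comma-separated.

Knoll, Spur, Larch, Cove, Cove, Larch

P1 → Knoll (d²=1509800436.00)
P2 → Spur (d²=617143969.00)
P3 → Larch (d²=793700036.00)
P4 → Cove (d²=764118073.00)
P5 → Cove (d²=603701716.00)
P6 → Larch (d²=254417717.00)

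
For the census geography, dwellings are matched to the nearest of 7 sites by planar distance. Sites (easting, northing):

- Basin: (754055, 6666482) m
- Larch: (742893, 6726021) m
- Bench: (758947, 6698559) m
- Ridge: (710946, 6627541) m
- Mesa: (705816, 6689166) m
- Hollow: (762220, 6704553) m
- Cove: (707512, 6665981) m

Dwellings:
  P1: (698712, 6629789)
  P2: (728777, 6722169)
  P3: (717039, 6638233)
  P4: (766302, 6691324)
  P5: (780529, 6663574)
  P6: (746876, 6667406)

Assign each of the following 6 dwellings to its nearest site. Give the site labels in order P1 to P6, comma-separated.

Ridge, Larch, Ridge, Bench, Basin, Basin

P1 → Ridge (d²=154724260.00)
P2 → Larch (d²=214099360.00)
P3 → Ridge (d²=151443513.00)
P4 → Bench (d²=106441250.00)
P5 → Basin (d²=709329140.00)
P6 → Basin (d²=52391817.00)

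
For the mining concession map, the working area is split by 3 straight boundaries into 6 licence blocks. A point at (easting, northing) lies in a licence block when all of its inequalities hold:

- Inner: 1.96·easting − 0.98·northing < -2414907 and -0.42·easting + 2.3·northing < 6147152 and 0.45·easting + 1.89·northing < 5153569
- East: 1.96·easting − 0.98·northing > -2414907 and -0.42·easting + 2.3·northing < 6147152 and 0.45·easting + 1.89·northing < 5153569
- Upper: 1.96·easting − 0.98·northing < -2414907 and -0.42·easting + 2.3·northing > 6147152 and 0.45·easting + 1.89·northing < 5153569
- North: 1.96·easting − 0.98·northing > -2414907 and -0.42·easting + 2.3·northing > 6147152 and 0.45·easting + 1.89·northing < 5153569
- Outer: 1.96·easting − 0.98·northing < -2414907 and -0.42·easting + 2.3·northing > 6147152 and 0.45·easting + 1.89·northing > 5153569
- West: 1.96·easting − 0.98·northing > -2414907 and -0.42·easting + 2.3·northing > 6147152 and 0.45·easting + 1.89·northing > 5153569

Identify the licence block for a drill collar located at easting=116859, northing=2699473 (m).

Outer

1.96·116859 − 0.98·2699473 = -2416439.900, which is < -2414907
-0.42·116859 + 2.3·2699473 = 6159707.120, which is > 6147152
0.45·116859 + 1.89·2699473 = 5154590.520, which is > 5153569
This sign pattern matches Outer.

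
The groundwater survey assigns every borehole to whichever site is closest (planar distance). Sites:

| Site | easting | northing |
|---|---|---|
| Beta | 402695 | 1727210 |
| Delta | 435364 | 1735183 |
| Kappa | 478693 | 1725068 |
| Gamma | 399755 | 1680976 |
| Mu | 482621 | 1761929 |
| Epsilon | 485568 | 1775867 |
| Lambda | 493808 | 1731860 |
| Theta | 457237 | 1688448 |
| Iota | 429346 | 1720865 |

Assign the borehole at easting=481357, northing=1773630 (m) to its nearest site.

Epsilon

Squared distances to each site:
Beta: 8342526644.000; Delta: 3593527858.000; Kappa: 2365364740.000; Gamma: 15243650120.000; Mu: 138511097.000; Epsilon: 22736690.000; Lambda: 1899760301.000; Theta: 7837747524.000; Iota: 5489289346.000.
Minimum at Epsilon.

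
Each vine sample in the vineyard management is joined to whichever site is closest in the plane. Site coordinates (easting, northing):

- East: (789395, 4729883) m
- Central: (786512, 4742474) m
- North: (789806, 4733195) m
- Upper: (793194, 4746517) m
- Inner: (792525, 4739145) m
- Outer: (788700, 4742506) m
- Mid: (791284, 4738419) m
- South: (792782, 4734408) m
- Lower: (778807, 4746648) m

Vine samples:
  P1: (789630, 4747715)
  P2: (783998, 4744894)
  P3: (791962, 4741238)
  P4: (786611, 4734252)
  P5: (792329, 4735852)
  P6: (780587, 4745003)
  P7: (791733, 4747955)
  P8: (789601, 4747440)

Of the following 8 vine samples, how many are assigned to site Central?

1

P1 → Upper
P2 → Central
P3 → Inner
P4 → North
P5 → South
P6 → Lower
P7 → Upper
P8 → Upper
1 of the 8 goes to Central.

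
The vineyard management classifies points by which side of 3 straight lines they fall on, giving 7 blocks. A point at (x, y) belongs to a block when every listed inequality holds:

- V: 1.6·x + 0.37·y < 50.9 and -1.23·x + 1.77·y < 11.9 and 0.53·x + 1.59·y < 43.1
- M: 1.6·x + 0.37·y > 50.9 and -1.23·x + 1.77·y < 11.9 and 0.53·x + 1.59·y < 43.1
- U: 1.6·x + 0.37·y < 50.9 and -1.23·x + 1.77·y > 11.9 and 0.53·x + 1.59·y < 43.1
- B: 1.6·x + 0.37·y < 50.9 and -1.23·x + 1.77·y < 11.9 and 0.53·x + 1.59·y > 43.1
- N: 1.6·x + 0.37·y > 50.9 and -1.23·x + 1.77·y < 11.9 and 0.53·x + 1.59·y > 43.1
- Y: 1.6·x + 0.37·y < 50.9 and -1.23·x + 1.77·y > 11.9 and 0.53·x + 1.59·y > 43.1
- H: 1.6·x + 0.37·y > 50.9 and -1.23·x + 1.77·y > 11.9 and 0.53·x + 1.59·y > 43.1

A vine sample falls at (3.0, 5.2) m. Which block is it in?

1.6·3.0 + 0.37·5.2 = 6.724, which is < 50.9
-1.23·3.0 + 1.77·5.2 = 5.514, which is < 11.9
0.53·3.0 + 1.59·5.2 = 9.858, which is < 43.1
This sign pattern matches V.

V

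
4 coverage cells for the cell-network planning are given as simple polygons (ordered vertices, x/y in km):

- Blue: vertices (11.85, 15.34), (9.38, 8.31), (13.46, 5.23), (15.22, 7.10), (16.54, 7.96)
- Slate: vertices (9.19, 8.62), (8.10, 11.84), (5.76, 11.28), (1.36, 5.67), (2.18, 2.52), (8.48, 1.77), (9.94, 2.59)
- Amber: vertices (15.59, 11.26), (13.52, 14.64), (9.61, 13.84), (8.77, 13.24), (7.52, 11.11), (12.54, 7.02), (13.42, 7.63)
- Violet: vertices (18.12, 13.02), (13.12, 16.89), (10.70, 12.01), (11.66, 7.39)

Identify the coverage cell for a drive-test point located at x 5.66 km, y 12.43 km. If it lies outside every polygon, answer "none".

Cast a ray rightward from (5.66, 12.43). For each polygon, the edges (by vertex number in listed order) whose endpoints lie on opposite sides of y = 12.43, where each meets that height, and whether that is right or left of the point:
Blue: 1–2 at x≈10.828 (right), 5–1 at x≈13.699 (right) → 2 crossings.
Slate: no edge straddles that height → 0 crossings.
Amber: 1–2 at x≈14.873 (right), 4–5 at x≈8.295 (right) → 2 crossings.
Violet: 2–3 at x≈10.908 (right), 4–1 at x≈17.443 (right) → 2 crossings.
All counts are even, so the point lies outside every listed polygon.

none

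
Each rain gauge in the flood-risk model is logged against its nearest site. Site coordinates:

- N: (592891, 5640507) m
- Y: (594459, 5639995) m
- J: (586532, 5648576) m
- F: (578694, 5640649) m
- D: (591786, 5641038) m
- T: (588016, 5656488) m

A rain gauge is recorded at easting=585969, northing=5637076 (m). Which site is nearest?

D

Squared distances to each site:
N: 59685845.000; Y: 80600661.000; J: 132566969.000; F: 65691954.000; D: 49534933.000; T: 381015953.000.
Minimum at D.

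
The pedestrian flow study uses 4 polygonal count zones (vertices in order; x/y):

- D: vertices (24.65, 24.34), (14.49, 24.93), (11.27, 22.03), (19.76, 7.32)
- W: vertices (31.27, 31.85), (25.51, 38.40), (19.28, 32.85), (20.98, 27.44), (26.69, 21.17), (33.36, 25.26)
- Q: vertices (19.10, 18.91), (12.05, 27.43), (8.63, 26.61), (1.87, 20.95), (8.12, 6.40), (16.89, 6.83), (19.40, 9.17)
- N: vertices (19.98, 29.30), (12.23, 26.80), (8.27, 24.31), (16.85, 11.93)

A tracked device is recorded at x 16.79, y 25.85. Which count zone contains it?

N

Cast a ray rightward from (16.79, 25.85). For each polygon, the edges (by vertex number in listed order) whose endpoints lie on opposite sides of y = 25.85, where each meets that height, and whether that is right or left of the point:
D: no edge straddles that height → 0 crossings.
W: 4–5 at x≈22.428 (right), 6–1 at x≈33.173 (right) → 2 crossings.
Q: 1–2 at x≈13.357 (left), 3–4 at x≈7.722 (left) → 0 crossings.
N: 2–3 at x≈10.719 (left), 4–1 at x≈19.358 (right) → 1 crossing.
Only N has an odd count, so the point is inside N.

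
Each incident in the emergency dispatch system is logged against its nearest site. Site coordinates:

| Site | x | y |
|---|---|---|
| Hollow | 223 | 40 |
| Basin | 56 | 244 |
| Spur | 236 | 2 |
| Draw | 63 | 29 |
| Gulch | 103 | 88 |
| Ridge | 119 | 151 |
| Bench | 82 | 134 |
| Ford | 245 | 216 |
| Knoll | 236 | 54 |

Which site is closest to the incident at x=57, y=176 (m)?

Squared distances to each site:
Hollow: 46052.000; Basin: 4625.000; Spur: 62317.000; Draw: 21645.000; Gulch: 9860.000; Ridge: 4469.000; Bench: 2389.000; Ford: 36944.000; Knoll: 46925.000.
Minimum at Bench.

Bench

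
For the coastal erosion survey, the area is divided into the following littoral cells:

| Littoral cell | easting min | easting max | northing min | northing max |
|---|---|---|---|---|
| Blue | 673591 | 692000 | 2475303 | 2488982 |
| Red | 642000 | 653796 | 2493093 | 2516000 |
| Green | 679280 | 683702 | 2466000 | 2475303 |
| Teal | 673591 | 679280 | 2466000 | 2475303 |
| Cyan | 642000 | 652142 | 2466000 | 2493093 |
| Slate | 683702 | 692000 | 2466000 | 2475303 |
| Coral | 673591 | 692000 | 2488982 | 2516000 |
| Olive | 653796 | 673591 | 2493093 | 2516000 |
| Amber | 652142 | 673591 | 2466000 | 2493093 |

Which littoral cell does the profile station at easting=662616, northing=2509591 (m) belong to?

The point has easting = 662616 and northing = 2509591.
Only Olive satisfies 653796 ≤ easting ≤ 673591 and 2493093 ≤ northing ≤ 2516000.

Olive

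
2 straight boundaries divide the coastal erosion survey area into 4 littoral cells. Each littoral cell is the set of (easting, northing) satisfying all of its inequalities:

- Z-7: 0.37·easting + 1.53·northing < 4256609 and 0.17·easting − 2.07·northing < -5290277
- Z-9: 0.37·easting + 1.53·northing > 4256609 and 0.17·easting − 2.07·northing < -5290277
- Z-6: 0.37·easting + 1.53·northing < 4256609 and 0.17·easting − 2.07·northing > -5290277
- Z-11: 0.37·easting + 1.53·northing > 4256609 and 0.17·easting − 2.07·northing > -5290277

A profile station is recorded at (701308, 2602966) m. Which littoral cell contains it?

0.37·701308 + 1.53·2602966 = 4242021.940, which is < 4256609
0.17·701308 − 2.07·2602966 = -5268917.260, which is > -5290277
This sign pattern matches Z-6.

Z-6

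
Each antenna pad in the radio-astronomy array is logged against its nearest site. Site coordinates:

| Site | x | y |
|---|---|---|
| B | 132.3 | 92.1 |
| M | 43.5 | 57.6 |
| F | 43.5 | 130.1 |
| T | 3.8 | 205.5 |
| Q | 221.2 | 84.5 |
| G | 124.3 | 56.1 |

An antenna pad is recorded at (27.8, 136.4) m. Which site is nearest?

F

Squared distances to each site:
B: 12882.740; M: 6455.930; F: 286.180; T: 5350.810; Q: 40097.170; G: 15760.340.
Minimum at F.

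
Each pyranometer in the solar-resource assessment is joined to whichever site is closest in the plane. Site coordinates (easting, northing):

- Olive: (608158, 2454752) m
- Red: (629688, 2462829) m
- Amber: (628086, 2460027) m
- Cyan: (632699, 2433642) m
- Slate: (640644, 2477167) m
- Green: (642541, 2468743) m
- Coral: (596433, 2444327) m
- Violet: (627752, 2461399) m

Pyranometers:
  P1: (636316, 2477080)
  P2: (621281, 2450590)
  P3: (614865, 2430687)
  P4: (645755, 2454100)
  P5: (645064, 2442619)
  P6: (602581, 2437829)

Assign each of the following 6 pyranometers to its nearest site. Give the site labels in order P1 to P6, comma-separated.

Slate, Amber, Cyan, Green, Cyan, Coral

P1 → Slate (d²=18739153.00)
P2 → Amber (d²=135364994.00)
P3 → Cyan (d²=326783581.00)
P4 → Green (d²=224747245.00)
P5 → Cyan (d²=233479754.00)
P6 → Coral (d²=80021908.00)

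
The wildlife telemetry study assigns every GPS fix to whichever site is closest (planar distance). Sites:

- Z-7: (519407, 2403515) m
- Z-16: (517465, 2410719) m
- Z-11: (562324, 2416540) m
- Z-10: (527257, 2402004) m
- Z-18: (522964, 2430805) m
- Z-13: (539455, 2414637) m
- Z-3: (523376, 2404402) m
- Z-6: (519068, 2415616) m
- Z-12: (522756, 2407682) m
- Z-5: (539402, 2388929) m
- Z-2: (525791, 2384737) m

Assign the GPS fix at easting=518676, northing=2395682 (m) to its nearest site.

Squared distances to each site:
Z-7: 61890250.000; Z-16: 227577890.000; Z-11: 2340204068.000; Z-10: 113601245.000; Z-18: 1252012073.000; Z-13: 791058866.000; Z-3: 98128400.000; Z-6: 397518020.000; Z-12: 160646400.000; Z-5: 475170085.000; Z-2: 170416250.000.
Minimum at Z-7.

Z-7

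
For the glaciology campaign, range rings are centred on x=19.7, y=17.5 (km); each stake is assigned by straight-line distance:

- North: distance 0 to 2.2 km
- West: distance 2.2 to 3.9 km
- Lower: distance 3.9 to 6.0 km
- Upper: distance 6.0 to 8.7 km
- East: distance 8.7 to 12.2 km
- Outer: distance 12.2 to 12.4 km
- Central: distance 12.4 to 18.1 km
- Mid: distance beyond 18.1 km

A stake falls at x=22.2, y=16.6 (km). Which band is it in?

Distance = √((22.2−19.7)² + (16.6−17.5)²) = √(6.250 + 0.810) = 2.657 km.
2.2 ≤ 2.657 < 3.9 → West.

West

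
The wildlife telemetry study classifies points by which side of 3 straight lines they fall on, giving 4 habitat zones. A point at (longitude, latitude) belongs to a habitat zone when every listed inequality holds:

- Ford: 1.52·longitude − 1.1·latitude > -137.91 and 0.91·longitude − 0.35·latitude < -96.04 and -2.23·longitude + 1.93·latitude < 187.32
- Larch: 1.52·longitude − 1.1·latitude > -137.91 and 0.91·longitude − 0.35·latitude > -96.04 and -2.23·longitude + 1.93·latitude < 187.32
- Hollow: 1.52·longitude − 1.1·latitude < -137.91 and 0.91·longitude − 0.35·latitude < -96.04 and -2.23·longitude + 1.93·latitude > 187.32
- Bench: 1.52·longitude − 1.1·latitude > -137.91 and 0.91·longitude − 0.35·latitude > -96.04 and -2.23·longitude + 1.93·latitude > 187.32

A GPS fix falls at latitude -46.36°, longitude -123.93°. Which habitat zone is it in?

1.52·-123.93 − 1.1·-46.36 = -137.378, which is > -137.91
0.91·-123.93 − 0.35·-46.36 = -96.550, which is < -96.04
-2.23·-123.93 + 1.93·-46.36 = 186.889, which is < 187.32
This sign pattern matches Ford.

Ford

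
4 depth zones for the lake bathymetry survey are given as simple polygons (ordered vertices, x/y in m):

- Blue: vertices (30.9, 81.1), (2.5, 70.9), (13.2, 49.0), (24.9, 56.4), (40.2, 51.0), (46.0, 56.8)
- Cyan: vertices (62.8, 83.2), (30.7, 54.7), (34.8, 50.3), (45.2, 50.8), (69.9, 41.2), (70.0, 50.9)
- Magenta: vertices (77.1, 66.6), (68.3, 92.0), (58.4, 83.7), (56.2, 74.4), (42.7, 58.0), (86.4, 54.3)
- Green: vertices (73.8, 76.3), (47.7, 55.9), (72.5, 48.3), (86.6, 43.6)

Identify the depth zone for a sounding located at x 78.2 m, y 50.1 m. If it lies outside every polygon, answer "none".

Green

Cast a ray rightward from (78.2, 50.1). For each polygon, the edges (by vertex number in listed order) whose endpoints lie on opposite sides of y = 50.1, where each meets that height, and whether that is right or left of the point:
Blue: 2–3 at x≈12.66 (left), 3–4 at x≈14.94 (left) → 0 crossings.
Cyan: 4–5 at x≈47.00 (left), 5–6 at x≈69.99 (left) → 0 crossings.
Magenta: no edge straddles that height → 0 crossings.
Green: 2–3 at x≈66.63 (left), 4–1 at x≈84.06 (right) → 1 crossing.
Only Green has an odd count, so the point is inside Green.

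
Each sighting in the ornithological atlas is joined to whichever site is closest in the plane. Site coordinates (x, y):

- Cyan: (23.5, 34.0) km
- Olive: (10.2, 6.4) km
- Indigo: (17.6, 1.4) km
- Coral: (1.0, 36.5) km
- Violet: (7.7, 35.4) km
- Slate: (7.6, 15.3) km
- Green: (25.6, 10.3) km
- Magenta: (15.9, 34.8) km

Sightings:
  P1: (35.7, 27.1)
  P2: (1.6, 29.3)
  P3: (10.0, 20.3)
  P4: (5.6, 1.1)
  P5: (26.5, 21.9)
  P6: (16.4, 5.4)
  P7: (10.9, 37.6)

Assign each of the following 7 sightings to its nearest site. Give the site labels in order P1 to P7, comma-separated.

Cyan, Coral, Slate, Olive, Green, Indigo, Violet

P1 → Cyan (d²=196.45)
P2 → Coral (d²=52.20)
P3 → Slate (d²=30.76)
P4 → Olive (d²=49.25)
P5 → Green (d²=135.37)
P6 → Indigo (d²=17.44)
P7 → Violet (d²=15.08)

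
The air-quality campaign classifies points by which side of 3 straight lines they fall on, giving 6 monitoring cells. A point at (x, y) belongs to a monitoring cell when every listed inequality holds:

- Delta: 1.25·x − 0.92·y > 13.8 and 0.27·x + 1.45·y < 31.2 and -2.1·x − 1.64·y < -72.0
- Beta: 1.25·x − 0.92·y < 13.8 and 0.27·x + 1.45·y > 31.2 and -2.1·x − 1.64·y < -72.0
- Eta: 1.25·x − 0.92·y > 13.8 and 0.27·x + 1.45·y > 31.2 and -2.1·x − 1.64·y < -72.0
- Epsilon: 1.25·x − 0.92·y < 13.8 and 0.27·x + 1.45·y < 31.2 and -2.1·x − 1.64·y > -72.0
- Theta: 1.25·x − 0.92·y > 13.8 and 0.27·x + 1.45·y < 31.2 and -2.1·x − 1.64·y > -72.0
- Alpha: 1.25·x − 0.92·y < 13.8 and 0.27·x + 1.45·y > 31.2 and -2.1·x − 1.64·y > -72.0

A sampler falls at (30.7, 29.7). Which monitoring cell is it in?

1.25·30.7 − 0.92·29.7 = 11.051, which is < 13.8
0.27·30.7 + 1.45·29.7 = 51.354, which is > 31.2
-2.1·30.7 − 1.64·29.7 = -113.178, which is < -72.0
This sign pattern matches Beta.

Beta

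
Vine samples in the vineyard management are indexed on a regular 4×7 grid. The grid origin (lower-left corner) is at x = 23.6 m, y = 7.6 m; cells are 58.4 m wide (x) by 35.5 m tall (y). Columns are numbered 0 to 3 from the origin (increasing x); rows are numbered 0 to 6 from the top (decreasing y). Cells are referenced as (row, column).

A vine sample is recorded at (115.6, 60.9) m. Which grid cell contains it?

Column index: ⌊(115.6 − 23.6) / 58.4⌋ = ⌊1.575⌋ = 1
Row offset from origin: ⌊(60.9 − 7.6) / 35.5⌋ = ⌊1.501⌋ = 1 → row 5 (counted from top)

(5, 1)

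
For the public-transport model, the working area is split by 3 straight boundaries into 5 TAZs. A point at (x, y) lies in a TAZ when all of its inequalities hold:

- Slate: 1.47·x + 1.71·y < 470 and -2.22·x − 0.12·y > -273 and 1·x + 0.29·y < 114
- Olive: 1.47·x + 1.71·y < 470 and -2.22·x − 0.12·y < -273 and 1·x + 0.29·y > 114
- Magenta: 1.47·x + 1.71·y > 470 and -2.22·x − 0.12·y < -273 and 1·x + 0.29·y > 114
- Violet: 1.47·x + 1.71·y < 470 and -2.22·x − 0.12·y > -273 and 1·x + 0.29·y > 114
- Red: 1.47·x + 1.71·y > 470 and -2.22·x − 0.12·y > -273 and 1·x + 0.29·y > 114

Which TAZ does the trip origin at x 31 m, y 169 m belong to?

Slate

1.47·31 + 1.71·169 = 334.560, which is < 470
-2.22·31 − 0.12·169 = -89.100, which is > -273
1·31 + 0.29·169 = 80.010, which is < 114
This sign pattern matches Slate.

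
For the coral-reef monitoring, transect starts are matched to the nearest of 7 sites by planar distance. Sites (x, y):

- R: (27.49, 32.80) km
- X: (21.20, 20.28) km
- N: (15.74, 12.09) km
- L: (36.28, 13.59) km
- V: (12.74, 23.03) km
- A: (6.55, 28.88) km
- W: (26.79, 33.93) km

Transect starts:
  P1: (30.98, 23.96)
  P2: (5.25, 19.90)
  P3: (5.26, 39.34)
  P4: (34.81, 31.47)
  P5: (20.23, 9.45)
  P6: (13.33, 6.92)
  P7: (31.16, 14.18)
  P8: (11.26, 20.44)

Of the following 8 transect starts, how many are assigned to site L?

P1 → R
P2 → V
P3 → A
P4 → R
P5 → N
P6 → N
P7 → L
P8 → V
1 of the 8 goes to L.

1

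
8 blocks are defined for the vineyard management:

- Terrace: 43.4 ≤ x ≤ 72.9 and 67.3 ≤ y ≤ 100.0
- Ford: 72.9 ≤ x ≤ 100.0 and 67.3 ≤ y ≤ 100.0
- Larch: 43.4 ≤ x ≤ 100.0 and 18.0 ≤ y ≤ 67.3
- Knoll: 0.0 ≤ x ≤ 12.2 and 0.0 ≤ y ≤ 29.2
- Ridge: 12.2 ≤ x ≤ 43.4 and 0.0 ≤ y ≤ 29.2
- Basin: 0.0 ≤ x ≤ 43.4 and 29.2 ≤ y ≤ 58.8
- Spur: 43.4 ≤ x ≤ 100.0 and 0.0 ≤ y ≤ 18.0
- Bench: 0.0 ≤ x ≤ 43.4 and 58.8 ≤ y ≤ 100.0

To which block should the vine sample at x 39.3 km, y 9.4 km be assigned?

Ridge

The point has x = 39.3 and y = 9.4.
Only Ridge satisfies 12.2 ≤ x ≤ 43.4 and 0.0 ≤ y ≤ 29.2.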